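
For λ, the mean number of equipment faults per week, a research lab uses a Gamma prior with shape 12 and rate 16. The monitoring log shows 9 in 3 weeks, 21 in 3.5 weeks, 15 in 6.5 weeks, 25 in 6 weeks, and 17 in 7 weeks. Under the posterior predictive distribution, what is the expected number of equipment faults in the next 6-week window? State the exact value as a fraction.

99/7

Total count: 9 + 21 + 15 + 25 + 17 = 87.
Total exposure: 3 + 3.5 + 6.5 + 6 + 7 = 26 weeks.
Gamma(α, β) with Poisson data over total exposure Σt gives posterior Gamma(α+Σx, β+Σt) = Gamma(99, 42).
Predictive mean over a 6-week window = T·E[λ|data] = 6·99/42 = 99/7.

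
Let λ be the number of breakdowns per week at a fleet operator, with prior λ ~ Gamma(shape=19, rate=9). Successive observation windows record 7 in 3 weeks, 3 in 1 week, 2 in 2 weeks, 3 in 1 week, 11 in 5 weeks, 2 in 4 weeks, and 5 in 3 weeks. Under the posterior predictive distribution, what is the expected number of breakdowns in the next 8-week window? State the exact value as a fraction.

Total count: 7 + 3 + 2 + 3 + 11 + 2 + 5 = 33.
Total exposure: 3 + 1 + 2 + 1 + 5 + 4 + 3 = 19 weeks.
Gamma(α, β) with Poisson data over total exposure Σt gives posterior Gamma(α+Σx, β+Σt) = Gamma(52, 28).
Predictive mean over an 8-week window = T·E[λ|data] = 8·52/28 = 104/7.

104/7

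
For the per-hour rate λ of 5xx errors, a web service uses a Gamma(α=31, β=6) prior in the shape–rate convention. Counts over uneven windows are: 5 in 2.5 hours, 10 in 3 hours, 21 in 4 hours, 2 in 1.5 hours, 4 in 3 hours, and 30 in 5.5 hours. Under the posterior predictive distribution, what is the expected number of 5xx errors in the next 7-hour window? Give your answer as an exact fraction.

1442/51

Total count: 5 + 10 + 21 + 2 + 4 + 30 = 72.
Total exposure: 2.5 + 3 + 4 + 1.5 + 3 + 5.5 = 19.5 hours.
Conjugate update: add total count to the shape and total exposure to the rate, giving Gamma(103, 51/2).
Predictive mean over a 7-hour window = T·E[λ|data] = 7·103/(51/2) = 1442/51.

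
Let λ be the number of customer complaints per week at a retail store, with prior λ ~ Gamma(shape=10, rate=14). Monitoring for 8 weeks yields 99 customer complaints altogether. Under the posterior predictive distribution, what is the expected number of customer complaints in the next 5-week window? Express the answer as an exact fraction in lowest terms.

545/22

Total count 99 over total exposure 8 weeks.
Gamma(α, β) with Poisson data over total exposure Σt gives posterior Gamma(α+Σx, β+Σt) = Gamma(109, 22).
Predictive mean over a 5-week window = T·E[λ|data] = 5·109/22 = 545/22.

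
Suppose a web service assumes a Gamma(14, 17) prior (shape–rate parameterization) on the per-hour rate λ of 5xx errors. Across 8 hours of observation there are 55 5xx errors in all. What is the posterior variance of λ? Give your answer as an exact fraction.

69/625

Total count 55 over total exposure 8 hours.
Posterior: α' = 14 + 55 = 69, β' = 17 + 8 = 25.
Posterior variance = α'/β'² = 69/625.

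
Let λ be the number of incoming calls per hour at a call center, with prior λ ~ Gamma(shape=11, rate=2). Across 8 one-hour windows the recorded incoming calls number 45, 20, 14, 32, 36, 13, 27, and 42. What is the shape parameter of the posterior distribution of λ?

240

Total count: 45 + 20 + 14 + 32 + 36 + 13 + 27 + 42 = 229.
Total exposure: 8 hours.
The Gamma prior is conjugate for the Poisson rate, so λ | data ~ Gamma(11+229, 2+8) = Gamma(240, 10).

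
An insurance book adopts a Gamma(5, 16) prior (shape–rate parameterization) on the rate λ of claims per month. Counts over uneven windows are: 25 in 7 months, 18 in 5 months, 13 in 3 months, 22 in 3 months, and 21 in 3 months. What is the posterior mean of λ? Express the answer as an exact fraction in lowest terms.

104/37

Total count: 25 + 18 + 13 + 22 + 21 = 99.
Total exposure: 7 + 5 + 3 + 3 + 3 = 21 months.
Posterior: α' = 5 + 99 = 104, β' = 16 + 21 = 37.
Posterior mean = α'/β' = 104/37.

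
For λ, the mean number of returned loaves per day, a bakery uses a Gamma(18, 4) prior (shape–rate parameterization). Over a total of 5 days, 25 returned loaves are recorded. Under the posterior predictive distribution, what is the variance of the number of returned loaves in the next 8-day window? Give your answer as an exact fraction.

Total count 25 over total exposure 5 days.
The Gamma prior is conjugate for the Poisson rate, so λ | data ~ Gamma(18+25, 4+5) = Gamma(43, 9).
The posterior predictive for a window of length T is Negative Binomial with variance T·α'·(β'+T)/β'² = 8·43·17/81 = 5848/81.

5848/81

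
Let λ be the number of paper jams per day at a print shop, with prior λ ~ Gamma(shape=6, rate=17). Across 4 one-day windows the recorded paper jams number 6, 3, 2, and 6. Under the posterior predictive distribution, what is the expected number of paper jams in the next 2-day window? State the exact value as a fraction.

Total count: 6 + 3 + 2 + 6 = 17.
Total exposure: 4 days.
Conjugate update: add total count to the shape and total exposure to the rate, giving Gamma(23, 21).
Predictive mean over a 2-day window = T·E[λ|data] = 2·23/21 = 46/21.

46/21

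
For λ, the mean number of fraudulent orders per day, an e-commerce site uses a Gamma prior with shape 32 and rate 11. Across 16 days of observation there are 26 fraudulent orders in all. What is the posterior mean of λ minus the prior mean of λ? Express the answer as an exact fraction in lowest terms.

-226/297

Total count 26 over total exposure 16 days.
Conjugate update: add total count to the shape and total exposure to the rate, giving Gamma(58, 27).
Posterior mean = 58/27 = 58/27; prior mean = 32/11 = 32/11. Difference = 58/27 − 32/11 = -226/297.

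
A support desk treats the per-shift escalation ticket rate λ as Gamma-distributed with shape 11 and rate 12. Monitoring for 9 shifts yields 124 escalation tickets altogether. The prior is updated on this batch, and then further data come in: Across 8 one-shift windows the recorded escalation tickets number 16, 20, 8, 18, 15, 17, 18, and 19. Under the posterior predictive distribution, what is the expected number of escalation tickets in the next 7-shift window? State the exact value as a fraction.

1862/29

Total count 124 over total exposure 9 shifts.
After the first batch: Gamma(11 + 124, 12 + 9) = Gamma(135, 21).
Total count: 16 + 20 + 8 + 18 + 15 + 17 + 18 + 19 = 131.
Total exposure: 8 shifts.
After the second batch: Gamma(135 + 131, 21 + 8) = Gamma(266, 29).
Predictive mean over a 7-shift window = T·E[λ|data] = 7·266/29 = 1862/29.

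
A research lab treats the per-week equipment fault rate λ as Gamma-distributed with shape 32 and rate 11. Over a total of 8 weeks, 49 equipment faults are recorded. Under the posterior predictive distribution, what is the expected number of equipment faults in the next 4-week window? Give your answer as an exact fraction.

324/19

Total count 49 over total exposure 8 weeks.
Posterior: α' = 32 + 49 = 81, β' = 11 + 8 = 19.
Predictive mean over a 4-week window = T·E[λ|data] = 4·81/19 = 324/19.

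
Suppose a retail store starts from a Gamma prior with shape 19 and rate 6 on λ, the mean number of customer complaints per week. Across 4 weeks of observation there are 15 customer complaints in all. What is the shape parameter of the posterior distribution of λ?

34

Total count 15 over total exposure 4 weeks.
Conjugate update: add total count to the shape and total exposure to the rate, giving Gamma(34, 10).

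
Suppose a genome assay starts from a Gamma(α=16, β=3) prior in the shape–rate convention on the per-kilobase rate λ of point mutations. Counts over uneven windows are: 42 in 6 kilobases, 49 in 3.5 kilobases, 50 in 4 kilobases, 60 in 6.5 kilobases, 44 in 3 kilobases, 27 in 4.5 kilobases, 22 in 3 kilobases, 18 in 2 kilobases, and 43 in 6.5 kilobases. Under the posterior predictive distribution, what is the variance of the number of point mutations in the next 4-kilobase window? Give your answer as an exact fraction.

2438/63

Total count: 42 + 49 + 50 + 60 + 44 + 27 + 22 + 18 + 43 = 355.
Total exposure: 6 + 3.5 + 4 + 6.5 + 3 + 4.5 + 3 + 2 + 6.5 = 39 kilobases.
The Gamma prior is conjugate for the Poisson rate, so λ | data ~ Gamma(16+355, 3+39) = Gamma(371, 42).
The posterior predictive for a window of length T is Negative Binomial with variance T·α'·(β'+T)/β'² = 4·371·46/1764 = 2438/63.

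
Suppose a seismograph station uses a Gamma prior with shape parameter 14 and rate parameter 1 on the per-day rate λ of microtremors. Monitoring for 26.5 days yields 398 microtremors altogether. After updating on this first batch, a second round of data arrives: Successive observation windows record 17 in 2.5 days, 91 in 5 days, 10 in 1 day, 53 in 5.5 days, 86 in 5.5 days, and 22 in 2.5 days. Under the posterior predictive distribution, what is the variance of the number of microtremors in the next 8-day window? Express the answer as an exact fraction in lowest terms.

Total count 398 over total exposure 26.5 days.
After the first batch: Gamma(14 + 398, 1 + 26.5) = Gamma(412, 55/2).
Total count: 17 + 91 + 10 + 53 + 86 + 22 = 279.
Total exposure: 2.5 + 5 + 1 + 5.5 + 5.5 + 2.5 = 22 days.
After the second batch: Gamma(412 + 279, 55/2 + 22) = Gamma(691, 99/2).
The posterior predictive for a window of length T is Negative Binomial with variance T·α'·(β'+T)/β'² = 8·691·(115/2)/(9801/4) = 1271440/9801.

1271440/9801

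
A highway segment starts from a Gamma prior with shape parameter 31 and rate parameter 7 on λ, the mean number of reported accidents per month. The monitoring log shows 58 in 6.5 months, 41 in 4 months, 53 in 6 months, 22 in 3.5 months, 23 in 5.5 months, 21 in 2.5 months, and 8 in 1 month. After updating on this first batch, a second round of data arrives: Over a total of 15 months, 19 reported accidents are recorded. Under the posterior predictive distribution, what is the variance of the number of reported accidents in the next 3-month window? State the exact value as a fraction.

4968/289

Total count: 58 + 41 + 53 + 22 + 23 + 21 + 8 = 226.
Total exposure: 6.5 + 4 + 6 + 3.5 + 5.5 + 2.5 + 1 = 29 months.
After the first batch: Gamma(31 + 226, 7 + 29) = Gamma(257, 36).
Total count 19 over total exposure 15 months.
After the second batch: Gamma(257 + 19, 36 + 15) = Gamma(276, 51).
The posterior predictive for a window of length T is Negative Binomial with variance T·α'·(β'+T)/β'² = 3·276·54/2601 = 4968/289.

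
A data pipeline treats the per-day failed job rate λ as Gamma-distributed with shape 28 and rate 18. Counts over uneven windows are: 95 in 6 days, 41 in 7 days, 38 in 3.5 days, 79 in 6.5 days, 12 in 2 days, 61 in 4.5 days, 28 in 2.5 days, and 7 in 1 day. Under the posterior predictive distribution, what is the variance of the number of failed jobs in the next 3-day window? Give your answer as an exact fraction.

Total count: 95 + 41 + 38 + 79 + 12 + 61 + 28 + 7 = 361.
Total exposure: 6 + 7 + 3.5 + 6.5 + 2 + 4.5 + 2.5 + 1 = 33 days.
Conjugate update: add total count to the shape and total exposure to the rate, giving Gamma(389, 51).
The posterior predictive for a window of length T is Negative Binomial with variance T·α'·(β'+T)/β'² = 3·389·54/2601 = 7002/289.

7002/289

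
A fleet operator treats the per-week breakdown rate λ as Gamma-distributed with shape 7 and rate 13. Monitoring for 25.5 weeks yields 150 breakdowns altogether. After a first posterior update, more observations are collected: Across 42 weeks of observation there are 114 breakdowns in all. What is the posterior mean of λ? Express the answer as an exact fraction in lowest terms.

Total count 150 over total exposure 25.5 weeks.
After the first batch: Gamma(7 + 150, 13 + 25.5) = Gamma(157, 77/2).
Total count 114 over total exposure 42 weeks.
After the second batch: Gamma(157 + 114, 77/2 + 42) = Gamma(271, 161/2).
Posterior mean = α'/β' = 271/(161/2) = 542/161.

542/161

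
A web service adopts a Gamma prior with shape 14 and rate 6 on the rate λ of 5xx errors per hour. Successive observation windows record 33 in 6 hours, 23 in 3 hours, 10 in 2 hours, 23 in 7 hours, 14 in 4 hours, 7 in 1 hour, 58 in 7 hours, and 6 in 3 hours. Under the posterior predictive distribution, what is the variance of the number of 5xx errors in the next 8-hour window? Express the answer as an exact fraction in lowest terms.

70688/1521

Total count: 33 + 23 + 10 + 23 + 14 + 7 + 58 + 6 = 174.
Total exposure: 6 + 3 + 2 + 7 + 4 + 1 + 7 + 3 = 33 hours.
The Gamma prior is conjugate for the Poisson rate, so λ | data ~ Gamma(14+174, 6+33) = Gamma(188, 39).
The posterior predictive for a window of length T is Negative Binomial with variance T·α'·(β'+T)/β'² = 8·188·47/1521 = 70688/1521.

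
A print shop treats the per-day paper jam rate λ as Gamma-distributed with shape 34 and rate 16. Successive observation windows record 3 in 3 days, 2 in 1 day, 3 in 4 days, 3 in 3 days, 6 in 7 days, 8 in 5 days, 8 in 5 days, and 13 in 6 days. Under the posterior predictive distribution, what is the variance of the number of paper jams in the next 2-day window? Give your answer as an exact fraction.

Total count: 3 + 2 + 3 + 3 + 6 + 8 + 8 + 13 = 46.
Total exposure: 3 + 1 + 4 + 3 + 7 + 5 + 5 + 6 = 34 days.
The Gamma prior is conjugate for the Poisson rate, so λ | data ~ Gamma(34+46, 16+34) = Gamma(80, 50).
The posterior predictive for a window of length T is Negative Binomial with variance T·α'·(β'+T)/β'² = 2·80·52/2500 = 416/125.

416/125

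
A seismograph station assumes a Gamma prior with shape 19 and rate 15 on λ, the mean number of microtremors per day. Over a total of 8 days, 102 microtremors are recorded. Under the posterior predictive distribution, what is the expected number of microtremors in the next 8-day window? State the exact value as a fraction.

Total count 102 over total exposure 8 days.
Gamma(α, β) with Poisson data over total exposure Σt gives posterior Gamma(α+Σx, β+Σt) = Gamma(121, 23).
Predictive mean over an 8-day window = T·E[λ|data] = 8·121/23 = 968/23.

968/23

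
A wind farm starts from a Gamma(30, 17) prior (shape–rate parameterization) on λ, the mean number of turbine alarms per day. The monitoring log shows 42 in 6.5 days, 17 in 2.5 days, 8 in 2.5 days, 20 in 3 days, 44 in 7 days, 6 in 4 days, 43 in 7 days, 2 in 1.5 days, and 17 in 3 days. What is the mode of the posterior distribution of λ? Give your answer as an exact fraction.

Total count: 42 + 17 + 8 + 20 + 44 + 6 + 43 + 2 + 17 = 199.
Total exposure: 6.5 + 2.5 + 2.5 + 3 + 7 + 4 + 7 + 1.5 + 3 = 37 days.
By Gamma–Poisson conjugacy, the posterior is Gamma(α + Σx, β + Σt) = Gamma(30 + 199, 17 + 37) = Gamma(229, 54).
Posterior mode = (α'−1)/β' = 228/54 = 38/9.

38/9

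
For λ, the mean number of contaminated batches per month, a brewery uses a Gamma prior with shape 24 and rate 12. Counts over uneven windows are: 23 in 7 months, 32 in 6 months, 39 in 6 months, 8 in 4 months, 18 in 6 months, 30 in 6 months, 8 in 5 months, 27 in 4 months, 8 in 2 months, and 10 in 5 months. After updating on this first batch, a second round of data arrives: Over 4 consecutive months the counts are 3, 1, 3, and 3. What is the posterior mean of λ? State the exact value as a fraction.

Total count: 23 + 32 + 39 + 8 + 18 + 30 + 8 + 27 + 8 + 10 = 203.
Total exposure: 7 + 6 + 6 + 4 + 6 + 6 + 5 + 4 + 2 + 5 = 51 months.
After the first batch: Gamma(24 + 203, 12 + 51) = Gamma(227, 63).
Total count: 3 + 1 + 3 + 3 = 10.
Total exposure: 4 months.
After the second batch: Gamma(227 + 10, 63 + 4) = Gamma(237, 67).
Posterior mean = α'/β' = 237/67.

237/67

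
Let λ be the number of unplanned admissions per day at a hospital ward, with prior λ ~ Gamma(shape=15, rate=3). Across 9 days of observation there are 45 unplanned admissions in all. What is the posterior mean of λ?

5

Total count 45 over total exposure 9 days.
Conjugate update: add total count to the shape and total exposure to the rate, giving Gamma(60, 12).
Posterior mean = α'/β' = 60/12 = 5.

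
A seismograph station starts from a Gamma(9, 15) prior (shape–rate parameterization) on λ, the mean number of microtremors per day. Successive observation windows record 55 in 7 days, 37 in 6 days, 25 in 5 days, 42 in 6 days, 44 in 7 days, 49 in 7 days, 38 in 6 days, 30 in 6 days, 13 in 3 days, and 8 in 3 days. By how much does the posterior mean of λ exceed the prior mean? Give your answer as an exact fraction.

1537/355

Total count: 55 + 37 + 25 + 42 + 44 + 49 + 38 + 30 + 13 + 8 = 341.
Total exposure: 7 + 6 + 5 + 6 + 7 + 7 + 6 + 6 + 3 + 3 = 56 days.
The Gamma prior is conjugate for the Poisson rate, so λ | data ~ Gamma(9+341, 15+56) = Gamma(350, 71).
Posterior mean = 350/71 = 350/71; prior mean = 9/15 = 3/5. Difference = 350/71 − 3/5 = 1537/355.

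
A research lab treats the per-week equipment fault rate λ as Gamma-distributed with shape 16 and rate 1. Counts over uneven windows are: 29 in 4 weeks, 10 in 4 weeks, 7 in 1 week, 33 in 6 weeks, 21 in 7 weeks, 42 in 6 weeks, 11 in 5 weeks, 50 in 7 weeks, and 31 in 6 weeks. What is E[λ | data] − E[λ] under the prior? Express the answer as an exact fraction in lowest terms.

Total count: 29 + 10 + 7 + 33 + 21 + 42 + 11 + 50 + 31 = 234.
Total exposure: 4 + 4 + 1 + 6 + 7 + 6 + 5 + 7 + 6 = 46 weeks.
Posterior: α' = 16 + 234 = 250, β' = 1 + 46 = 47.
Posterior mean = 250/47 = 250/47; prior mean = 16/1 = 16. Difference = 250/47 − 16 = -502/47.

-502/47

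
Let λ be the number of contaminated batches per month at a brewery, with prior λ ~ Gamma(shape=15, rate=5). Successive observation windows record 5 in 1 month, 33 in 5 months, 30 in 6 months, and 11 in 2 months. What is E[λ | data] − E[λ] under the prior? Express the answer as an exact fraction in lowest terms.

37/19

Total count: 5 + 33 + 30 + 11 = 79.
Total exposure: 1 + 5 + 6 + 2 = 14 months.
The Gamma prior is conjugate for the Poisson rate, so λ | data ~ Gamma(15+79, 5+14) = Gamma(94, 19).
Posterior mean = 94/19 = 94/19; prior mean = 15/5 = 3. Difference = 94/19 − 3 = 37/19.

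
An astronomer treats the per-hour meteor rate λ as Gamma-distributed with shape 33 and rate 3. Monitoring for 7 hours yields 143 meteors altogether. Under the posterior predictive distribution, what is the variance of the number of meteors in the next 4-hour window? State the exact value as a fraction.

2464/25

Total count 143 over total exposure 7 hours.
Gamma(α, β) with Poisson data over total exposure Σt gives posterior Gamma(α+Σx, β+Σt) = Gamma(176, 10).
The posterior predictive for a window of length T is Negative Binomial with variance T·α'·(β'+T)/β'² = 4·176·14/100 = 2464/25.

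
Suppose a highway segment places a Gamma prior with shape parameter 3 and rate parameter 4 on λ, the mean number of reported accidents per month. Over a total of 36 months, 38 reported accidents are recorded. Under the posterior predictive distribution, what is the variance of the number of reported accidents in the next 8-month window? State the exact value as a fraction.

246/25

Total count 38 over total exposure 36 months.
The Gamma prior is conjugate for the Poisson rate, so λ | data ~ Gamma(3+38, 4+36) = Gamma(41, 40).
The posterior predictive for a window of length T is Negative Binomial with variance T·α'·(β'+T)/β'² = 8·41·48/1600 = 246/25.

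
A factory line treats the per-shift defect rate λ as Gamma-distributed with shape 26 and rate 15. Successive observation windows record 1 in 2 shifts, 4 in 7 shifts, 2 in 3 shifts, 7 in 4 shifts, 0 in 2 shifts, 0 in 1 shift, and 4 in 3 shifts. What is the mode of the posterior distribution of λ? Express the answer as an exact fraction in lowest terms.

43/37

Total count: 1 + 4 + 2 + 7 + 0 + 0 + 4 = 18.
Total exposure: 2 + 7 + 3 + 4 + 2 + 1 + 3 = 22 shifts.
Conjugate update: add total count to the shape and total exposure to the rate, giving Gamma(44, 37).
Posterior mode = (α'−1)/β' = 43/37.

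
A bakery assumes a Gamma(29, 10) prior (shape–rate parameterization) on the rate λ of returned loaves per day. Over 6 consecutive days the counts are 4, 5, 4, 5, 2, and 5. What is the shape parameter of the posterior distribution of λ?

54

Total count: 4 + 5 + 4 + 5 + 2 + 5 = 25.
Total exposure: 6 days.
The Gamma prior is conjugate for the Poisson rate, so λ | data ~ Gamma(29+25, 10+6) = Gamma(54, 16).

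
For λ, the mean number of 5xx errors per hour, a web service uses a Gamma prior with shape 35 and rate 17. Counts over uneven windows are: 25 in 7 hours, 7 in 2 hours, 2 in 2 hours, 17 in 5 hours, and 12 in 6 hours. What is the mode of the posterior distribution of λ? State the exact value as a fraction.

97/39

Total count: 25 + 7 + 2 + 17 + 12 = 63.
Total exposure: 7 + 2 + 2 + 5 + 6 = 22 hours.
By Gamma–Poisson conjugacy, the posterior is Gamma(α + Σx, β + Σt) = Gamma(35 + 63, 17 + 22) = Gamma(98, 39).
Posterior mode = (α'−1)/β' = 97/39.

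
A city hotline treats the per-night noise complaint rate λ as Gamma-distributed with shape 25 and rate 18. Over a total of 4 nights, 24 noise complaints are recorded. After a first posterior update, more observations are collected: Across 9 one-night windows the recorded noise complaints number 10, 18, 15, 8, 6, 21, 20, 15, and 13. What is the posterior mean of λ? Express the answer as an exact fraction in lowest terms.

175/31

Total count 24 over total exposure 4 nights.
After the first batch: Gamma(25 + 24, 18 + 4) = Gamma(49, 22).
Total count: 10 + 18 + 15 + 8 + 6 + 21 + 20 + 15 + 13 = 126.
Total exposure: 9 nights.
After the second batch: Gamma(49 + 126, 22 + 9) = Gamma(175, 31).
Posterior mean = α'/β' = 175/31.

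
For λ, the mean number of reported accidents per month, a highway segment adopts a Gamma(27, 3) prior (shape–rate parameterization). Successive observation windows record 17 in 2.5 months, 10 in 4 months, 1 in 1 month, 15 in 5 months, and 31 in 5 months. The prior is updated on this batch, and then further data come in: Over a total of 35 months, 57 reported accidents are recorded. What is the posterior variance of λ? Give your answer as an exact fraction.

632/12321

Total count: 17 + 10 + 1 + 15 + 31 = 74.
Total exposure: 2.5 + 4 + 1 + 5 + 5 = 17.5 months.
After the first batch: Gamma(27 + 74, 3 + 17.5) = Gamma(101, 41/2).
Total count 57 over total exposure 35 months.
After the second batch: Gamma(101 + 57, 41/2 + 35) = Gamma(158, 111/2).
Posterior variance = α'/β'² = 158/(12321/4) = 632/12321.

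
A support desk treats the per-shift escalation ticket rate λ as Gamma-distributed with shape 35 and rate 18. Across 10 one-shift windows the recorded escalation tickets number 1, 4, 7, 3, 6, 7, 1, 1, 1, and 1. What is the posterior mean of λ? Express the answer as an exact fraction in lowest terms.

Total count: 1 + 4 + 7 + 3 + 6 + 7 + 1 + 1 + 1 + 1 = 32.
Total exposure: 10 shifts.
The Gamma prior is conjugate for the Poisson rate, so λ | data ~ Gamma(35+32, 18+10) = Gamma(67, 28).
Posterior mean = α'/β' = 67/28.

67/28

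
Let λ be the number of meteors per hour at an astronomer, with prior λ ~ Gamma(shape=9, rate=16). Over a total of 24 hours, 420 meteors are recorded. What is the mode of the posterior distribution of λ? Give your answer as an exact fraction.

Total count 420 over total exposure 24 hours.
By Gamma–Poisson conjugacy, the posterior is Gamma(α + Σx, β + Σt) = Gamma(9 + 420, 16 + 24) = Gamma(429, 40).
Posterior mode = (α'−1)/β' = 428/40 = 107/10.

107/10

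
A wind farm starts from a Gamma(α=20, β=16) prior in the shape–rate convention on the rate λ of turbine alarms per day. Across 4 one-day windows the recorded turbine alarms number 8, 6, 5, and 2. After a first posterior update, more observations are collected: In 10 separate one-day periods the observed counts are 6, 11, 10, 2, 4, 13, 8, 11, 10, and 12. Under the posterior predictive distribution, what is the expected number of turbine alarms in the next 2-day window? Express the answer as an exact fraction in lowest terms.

128/15

Total count: 8 + 6 + 5 + 2 = 21.
Total exposure: 4 days.
After the first batch: Gamma(20 + 21, 16 + 4) = Gamma(41, 20).
Total count: 6 + 11 + 10 + 2 + 4 + 13 + 8 + 11 + 10 + 12 = 87.
Total exposure: 10 days.
After the second batch: Gamma(41 + 87, 20 + 10) = Gamma(128, 30).
Predictive mean over a 2-day window = T·E[λ|data] = 2·128/30 = 128/15.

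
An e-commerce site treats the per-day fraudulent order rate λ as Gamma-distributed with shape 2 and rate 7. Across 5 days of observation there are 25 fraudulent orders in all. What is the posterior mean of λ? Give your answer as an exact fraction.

Total count 25 over total exposure 5 days.
Posterior: α' = 2 + 25 = 27, β' = 7 + 5 = 12.
Posterior mean = α'/β' = 27/12 = 9/4.

9/4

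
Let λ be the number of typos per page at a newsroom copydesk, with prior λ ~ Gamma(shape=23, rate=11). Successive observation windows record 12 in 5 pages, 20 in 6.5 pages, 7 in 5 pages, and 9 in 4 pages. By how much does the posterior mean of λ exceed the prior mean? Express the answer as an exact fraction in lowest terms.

Total count: 12 + 20 + 7 + 9 = 48.
Total exposure: 5 + 6.5 + 5 + 4 = 20.5 pages.
Conjugate update: add total count to the shape and total exposure to the rate, giving Gamma(71, 63/2).
Posterior mean = 71/(63/2) = 142/63; prior mean = 23/11 = 23/11. Difference = 142/63 − 23/11 = 113/693.

113/693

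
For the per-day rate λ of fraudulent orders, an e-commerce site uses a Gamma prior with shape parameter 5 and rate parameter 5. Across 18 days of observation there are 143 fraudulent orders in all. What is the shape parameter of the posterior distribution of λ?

148

Total count 143 over total exposure 18 days.
Gamma(α, β) with Poisson data over total exposure Σt gives posterior Gamma(α+Σx, β+Σt) = Gamma(148, 23).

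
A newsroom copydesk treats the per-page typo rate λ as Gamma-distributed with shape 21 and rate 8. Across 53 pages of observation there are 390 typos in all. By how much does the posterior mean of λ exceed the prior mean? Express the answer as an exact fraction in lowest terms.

2007/488

Total count 390 over total exposure 53 pages.
Gamma(α, β) with Poisson data over total exposure Σt gives posterior Gamma(α+Σx, β+Σt) = Gamma(411, 61).
Posterior mean = 411/61 = 411/61; prior mean = 21/8 = 21/8. Difference = 411/61 − 21/8 = 2007/488.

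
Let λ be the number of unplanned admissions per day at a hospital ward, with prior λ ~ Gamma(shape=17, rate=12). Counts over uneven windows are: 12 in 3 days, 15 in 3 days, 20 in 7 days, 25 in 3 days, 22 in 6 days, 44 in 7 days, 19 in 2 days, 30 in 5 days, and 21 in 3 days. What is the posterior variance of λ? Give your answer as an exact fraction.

Total count: 12 + 15 + 20 + 25 + 22 + 44 + 19 + 30 + 21 = 208.
Total exposure: 3 + 3 + 7 + 3 + 6 + 7 + 2 + 5 + 3 = 39 days.
By Gamma–Poisson conjugacy, the posterior is Gamma(α + Σx, β + Σt) = Gamma(17 + 208, 12 + 39) = Gamma(225, 51).
Posterior variance = α'/β'² = 225/2601 = 25/289.

25/289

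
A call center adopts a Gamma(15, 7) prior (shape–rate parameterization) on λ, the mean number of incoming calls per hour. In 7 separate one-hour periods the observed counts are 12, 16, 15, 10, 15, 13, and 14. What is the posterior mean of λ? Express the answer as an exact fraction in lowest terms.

Total count: 12 + 16 + 15 + 10 + 15 + 13 + 14 = 95.
Total exposure: 7 hours.
By Gamma–Poisson conjugacy, the posterior is Gamma(α + Σx, β + Σt) = Gamma(15 + 95, 7 + 7) = Gamma(110, 14).
Posterior mean = α'/β' = 110/14 = 55/7.

55/7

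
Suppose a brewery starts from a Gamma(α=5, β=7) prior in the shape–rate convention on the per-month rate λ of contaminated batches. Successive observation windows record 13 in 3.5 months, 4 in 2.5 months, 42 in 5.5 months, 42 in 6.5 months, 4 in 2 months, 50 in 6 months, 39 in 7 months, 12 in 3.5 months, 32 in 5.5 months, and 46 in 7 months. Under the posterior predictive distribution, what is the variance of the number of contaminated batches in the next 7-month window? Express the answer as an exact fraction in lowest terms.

Total count: 13 + 4 + 42 + 42 + 4 + 50 + 39 + 12 + 32 + 46 = 284.
Total exposure: 3.5 + 2.5 + 5.5 + 6.5 + 2 + 6 + 7 + 3.5 + 5.5 + 7 = 49 months.
By Gamma–Poisson conjugacy, the posterior is Gamma(α + Σx, β + Σt) = Gamma(5 + 284, 7 + 49) = Gamma(289, 56).
The posterior predictive for a window of length T is Negative Binomial with variance T·α'·(β'+T)/β'² = 7·289·63/3136 = 2601/64.

2601/64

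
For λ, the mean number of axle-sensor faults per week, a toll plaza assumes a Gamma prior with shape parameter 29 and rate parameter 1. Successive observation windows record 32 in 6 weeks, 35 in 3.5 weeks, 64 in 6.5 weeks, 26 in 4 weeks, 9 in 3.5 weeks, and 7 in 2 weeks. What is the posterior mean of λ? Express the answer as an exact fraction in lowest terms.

404/53

Total count: 32 + 35 + 64 + 26 + 9 + 7 = 173.
Total exposure: 6 + 3.5 + 6.5 + 4 + 3.5 + 2 = 25.5 weeks.
Gamma(α, β) with Poisson data over total exposure Σt gives posterior Gamma(α+Σx, β+Σt) = Gamma(202, 53/2).
Posterior mean = α'/β' = 202/(53/2) = 404/53.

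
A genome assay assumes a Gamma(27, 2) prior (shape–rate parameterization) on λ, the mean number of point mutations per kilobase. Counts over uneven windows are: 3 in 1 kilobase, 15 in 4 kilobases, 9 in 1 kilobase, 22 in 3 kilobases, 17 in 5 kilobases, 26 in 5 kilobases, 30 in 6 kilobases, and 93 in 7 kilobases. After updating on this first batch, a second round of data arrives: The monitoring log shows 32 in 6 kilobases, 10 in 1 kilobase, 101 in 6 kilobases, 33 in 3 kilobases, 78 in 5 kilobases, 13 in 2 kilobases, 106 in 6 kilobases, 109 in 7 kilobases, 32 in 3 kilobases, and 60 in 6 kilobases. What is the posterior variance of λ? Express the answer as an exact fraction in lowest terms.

816/6241

Total count: 3 + 15 + 9 + 22 + 17 + 26 + 30 + 93 = 215.
Total exposure: 1 + 4 + 1 + 3 + 5 + 5 + 6 + 7 = 32 kilobases.
After the first batch: Gamma(27 + 215, 2 + 32) = Gamma(242, 34).
Total count: 32 + 10 + 101 + 33 + 78 + 13 + 106 + 109 + 32 + 60 = 574.
Total exposure: 6 + 1 + 6 + 3 + 5 + 2 + 6 + 7 + 3 + 6 = 45 kilobases.
After the second batch: Gamma(242 + 574, 34 + 45) = Gamma(816, 79).
Posterior variance = α'/β'² = 816/6241.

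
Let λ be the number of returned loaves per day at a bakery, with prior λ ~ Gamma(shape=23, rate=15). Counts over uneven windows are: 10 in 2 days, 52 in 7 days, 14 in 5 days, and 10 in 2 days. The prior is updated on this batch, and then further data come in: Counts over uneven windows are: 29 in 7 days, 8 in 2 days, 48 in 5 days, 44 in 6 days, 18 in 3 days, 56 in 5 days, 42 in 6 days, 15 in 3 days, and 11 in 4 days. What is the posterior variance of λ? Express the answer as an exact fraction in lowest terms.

95/1296

Total count: 10 + 52 + 14 + 10 = 86.
Total exposure: 2 + 7 + 5 + 2 = 16 days.
After the first batch: Gamma(23 + 86, 15 + 16) = Gamma(109, 31).
Total count: 29 + 8 + 48 + 44 + 18 + 56 + 42 + 15 + 11 = 271.
Total exposure: 7 + 2 + 5 + 6 + 3 + 5 + 6 + 3 + 4 = 41 days.
After the second batch: Gamma(109 + 271, 31 + 41) = Gamma(380, 72).
Posterior variance = α'/β'² = 380/5184 = 95/1296.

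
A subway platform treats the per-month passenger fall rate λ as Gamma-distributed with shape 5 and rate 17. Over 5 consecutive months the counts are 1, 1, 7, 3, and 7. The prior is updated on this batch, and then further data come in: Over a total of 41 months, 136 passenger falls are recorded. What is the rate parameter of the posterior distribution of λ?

Total count: 1 + 1 + 7 + 3 + 7 = 19.
Total exposure: 5 months.
After the first batch: Gamma(5 + 19, 17 + 5) = Gamma(24, 22).
Total count 136 over total exposure 41 months.
After the second batch: Gamma(24 + 136, 22 + 41) = Gamma(160, 63).

63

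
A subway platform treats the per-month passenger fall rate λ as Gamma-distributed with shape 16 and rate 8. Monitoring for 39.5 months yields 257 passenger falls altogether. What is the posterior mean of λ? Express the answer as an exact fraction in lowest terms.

546/95

Total count 257 over total exposure 39.5 months.
The Gamma prior is conjugate for the Poisson rate, so λ | data ~ Gamma(16+257, 8+39.5) = Gamma(273, 95/2).
Posterior mean = α'/β' = 273/(95/2) = 546/95.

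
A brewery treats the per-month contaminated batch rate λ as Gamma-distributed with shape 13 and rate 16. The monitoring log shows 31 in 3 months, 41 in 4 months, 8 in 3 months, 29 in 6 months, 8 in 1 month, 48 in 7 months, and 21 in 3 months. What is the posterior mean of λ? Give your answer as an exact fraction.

Total count: 31 + 41 + 8 + 29 + 8 + 48 + 21 = 186.
Total exposure: 3 + 4 + 3 + 6 + 1 + 7 + 3 = 27 months.
The Gamma prior is conjugate for the Poisson rate, so λ | data ~ Gamma(13+186, 16+27) = Gamma(199, 43).
Posterior mean = α'/β' = 199/43.

199/43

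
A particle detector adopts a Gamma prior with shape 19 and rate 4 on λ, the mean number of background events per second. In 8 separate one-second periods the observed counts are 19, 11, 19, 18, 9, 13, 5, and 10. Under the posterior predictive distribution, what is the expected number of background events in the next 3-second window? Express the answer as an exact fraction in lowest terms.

123/4

Total count: 19 + 11 + 19 + 18 + 9 + 13 + 5 + 10 = 104.
Total exposure: 8 seconds.
Gamma(α, β) with Poisson data over total exposure Σt gives posterior Gamma(α+Σx, β+Σt) = Gamma(123, 12).
Predictive mean over a 3-second window = T·E[λ|data] = 3·123/12 = 123/4.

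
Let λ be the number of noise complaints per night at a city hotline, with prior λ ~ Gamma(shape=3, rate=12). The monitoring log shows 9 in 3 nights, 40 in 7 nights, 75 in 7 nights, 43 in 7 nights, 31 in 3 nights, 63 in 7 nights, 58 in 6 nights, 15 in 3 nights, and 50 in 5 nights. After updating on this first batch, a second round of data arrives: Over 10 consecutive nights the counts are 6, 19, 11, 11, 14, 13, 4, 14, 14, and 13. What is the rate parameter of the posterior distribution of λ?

70

Total count: 9 + 40 + 75 + 43 + 31 + 63 + 58 + 15 + 50 = 384.
Total exposure: 3 + 7 + 7 + 7 + 3 + 7 + 6 + 3 + 5 = 48 nights.
After the first batch: Gamma(3 + 384, 12 + 48) = Gamma(387, 60).
Total count: 6 + 19 + 11 + 11 + 14 + 13 + 4 + 14 + 14 + 13 = 119.
Total exposure: 10 nights.
After the second batch: Gamma(387 + 119, 60 + 10) = Gamma(506, 70).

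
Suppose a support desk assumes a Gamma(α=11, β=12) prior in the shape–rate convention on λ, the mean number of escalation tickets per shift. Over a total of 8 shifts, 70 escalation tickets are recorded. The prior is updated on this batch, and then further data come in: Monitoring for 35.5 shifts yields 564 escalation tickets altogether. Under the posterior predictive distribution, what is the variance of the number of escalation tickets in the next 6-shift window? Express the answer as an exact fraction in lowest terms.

105780/1369

Total count 70 over total exposure 8 shifts.
After the first batch: Gamma(11 + 70, 12 + 8) = Gamma(81, 20).
Total count 564 over total exposure 35.5 shifts.
After the second batch: Gamma(81 + 564, 20 + 35.5) = Gamma(645, 111/2).
The posterior predictive for a window of length T is Negative Binomial with variance T·α'·(β'+T)/β'² = 6·645·(123/2)/(12321/4) = 105780/1369.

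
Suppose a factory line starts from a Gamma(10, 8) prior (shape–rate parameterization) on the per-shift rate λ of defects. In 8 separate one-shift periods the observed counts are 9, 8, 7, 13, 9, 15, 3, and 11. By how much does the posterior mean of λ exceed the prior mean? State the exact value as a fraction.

65/16

Total count: 9 + 8 + 7 + 13 + 9 + 15 + 3 + 11 = 75.
Total exposure: 8 shifts.
Conjugate update: add total count to the shape and total exposure to the rate, giving Gamma(85, 16).
Posterior mean = 85/16 = 85/16; prior mean = 10/8 = 5/4. Difference = 85/16 − 5/4 = 65/16.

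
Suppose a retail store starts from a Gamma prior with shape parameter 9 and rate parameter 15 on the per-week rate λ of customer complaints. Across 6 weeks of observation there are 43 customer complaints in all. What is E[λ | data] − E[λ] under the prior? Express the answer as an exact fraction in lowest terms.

197/105

Total count 43 over total exposure 6 weeks.
The Gamma prior is conjugate for the Poisson rate, so λ | data ~ Gamma(9+43, 15+6) = Gamma(52, 21).
Posterior mean = 52/21 = 52/21; prior mean = 9/15 = 3/5. Difference = 52/21 − 3/5 = 197/105.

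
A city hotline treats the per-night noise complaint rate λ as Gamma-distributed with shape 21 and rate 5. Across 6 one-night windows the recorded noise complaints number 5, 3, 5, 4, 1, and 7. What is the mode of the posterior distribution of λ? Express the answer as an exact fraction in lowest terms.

45/11

Total count: 5 + 3 + 5 + 4 + 1 + 7 = 25.
Total exposure: 6 nights.
Conjugate update: add total count to the shape and total exposure to the rate, giving Gamma(46, 11).
Posterior mode = (α'−1)/β' = 45/11.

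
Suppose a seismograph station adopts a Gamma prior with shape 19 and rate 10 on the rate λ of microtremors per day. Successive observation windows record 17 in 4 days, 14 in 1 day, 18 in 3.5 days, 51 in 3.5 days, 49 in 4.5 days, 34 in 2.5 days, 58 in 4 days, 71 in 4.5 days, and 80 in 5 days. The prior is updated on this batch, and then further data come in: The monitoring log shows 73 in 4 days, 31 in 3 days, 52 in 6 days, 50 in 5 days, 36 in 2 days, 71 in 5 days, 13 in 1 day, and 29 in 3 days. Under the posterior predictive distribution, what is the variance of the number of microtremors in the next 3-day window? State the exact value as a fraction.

Total count: 17 + 14 + 18 + 51 + 49 + 34 + 58 + 71 + 80 = 392.
Total exposure: 4 + 1 + 3.5 + 3.5 + 4.5 + 2.5 + 4 + 4.5 + 5 = 32.5 days.
After the first batch: Gamma(19 + 392, 10 + 32.5) = Gamma(411, 85/2).
Total count: 73 + 31 + 52 + 50 + 36 + 71 + 13 + 29 = 355.
Total exposure: 4 + 3 + 6 + 5 + 2 + 5 + 1 + 3 = 29 days.
After the second batch: Gamma(411 + 355, 85/2 + 29) = Gamma(766, 143/2).
The posterior predictive for a window of length T is Negative Binomial with variance T·α'·(β'+T)/β'² = 3·766·(149/2)/(20449/4) = 684804/20449.

684804/20449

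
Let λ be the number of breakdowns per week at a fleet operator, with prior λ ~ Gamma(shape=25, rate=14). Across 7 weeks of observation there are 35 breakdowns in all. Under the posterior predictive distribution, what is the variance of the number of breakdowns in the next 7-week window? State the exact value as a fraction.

80/3

Total count 35 over total exposure 7 weeks.
Gamma(α, β) with Poisson data over total exposure Σt gives posterior Gamma(α+Σx, β+Σt) = Gamma(60, 21).
The posterior predictive for a window of length T is Negative Binomial with variance T·α'·(β'+T)/β'² = 7·60·28/441 = 80/3.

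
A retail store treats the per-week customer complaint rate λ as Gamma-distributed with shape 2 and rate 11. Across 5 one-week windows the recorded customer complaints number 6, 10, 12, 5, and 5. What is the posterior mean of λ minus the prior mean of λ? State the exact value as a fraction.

Total count: 6 + 10 + 12 + 5 + 5 = 38.
Total exposure: 5 weeks.
The Gamma prior is conjugate for the Poisson rate, so λ | data ~ Gamma(2+38, 11+5) = Gamma(40, 16).
Posterior mean = 40/16 = 5/2; prior mean = 2/11 = 2/11. Difference = 5/2 − 2/11 = 51/22.

51/22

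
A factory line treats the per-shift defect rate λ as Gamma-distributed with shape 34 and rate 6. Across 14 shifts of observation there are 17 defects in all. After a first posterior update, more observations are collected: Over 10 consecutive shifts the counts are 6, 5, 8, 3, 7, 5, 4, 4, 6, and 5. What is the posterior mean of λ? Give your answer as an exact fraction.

52/15

Total count 17 over total exposure 14 shifts.
After the first batch: Gamma(34 + 17, 6 + 14) = Gamma(51, 20).
Total count: 6 + 5 + 8 + 3 + 7 + 5 + 4 + 4 + 6 + 5 = 53.
Total exposure: 10 shifts.
After the second batch: Gamma(51 + 53, 20 + 10) = Gamma(104, 30).
Posterior mean = α'/β' = 104/30 = 52/15.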